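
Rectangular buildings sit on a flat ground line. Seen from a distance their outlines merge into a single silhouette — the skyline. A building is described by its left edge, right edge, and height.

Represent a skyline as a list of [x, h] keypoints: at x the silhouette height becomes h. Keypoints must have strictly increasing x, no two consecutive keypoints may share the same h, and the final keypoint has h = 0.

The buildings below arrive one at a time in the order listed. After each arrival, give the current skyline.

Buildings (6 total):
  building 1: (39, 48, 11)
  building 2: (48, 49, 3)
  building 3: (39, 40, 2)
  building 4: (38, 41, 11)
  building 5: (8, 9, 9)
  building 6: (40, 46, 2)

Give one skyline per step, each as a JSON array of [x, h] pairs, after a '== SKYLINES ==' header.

== SKYLINES ==
[[39,11],[48,0]]
[[39,11],[48,3],[49,0]]
[[39,11],[48,3],[49,0]]
[[38,11],[48,3],[49,0]]
[[8,9],[9,0],[38,11],[48,3],[49,0]]
[[8,9],[9,0],[38,11],[48,3],[49,0]]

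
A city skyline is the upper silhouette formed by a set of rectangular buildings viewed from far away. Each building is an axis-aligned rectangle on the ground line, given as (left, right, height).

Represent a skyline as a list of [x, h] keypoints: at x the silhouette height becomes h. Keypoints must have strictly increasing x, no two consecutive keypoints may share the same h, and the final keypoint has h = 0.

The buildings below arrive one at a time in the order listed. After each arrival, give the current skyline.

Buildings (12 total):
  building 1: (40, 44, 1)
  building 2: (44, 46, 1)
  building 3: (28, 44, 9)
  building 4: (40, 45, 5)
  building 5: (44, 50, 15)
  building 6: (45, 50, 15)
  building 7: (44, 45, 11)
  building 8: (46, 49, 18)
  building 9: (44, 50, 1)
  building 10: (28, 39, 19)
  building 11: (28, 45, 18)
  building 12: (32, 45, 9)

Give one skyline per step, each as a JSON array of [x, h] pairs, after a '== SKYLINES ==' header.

== SKYLINES ==
[[40,1],[44,0]]
[[40,1],[46,0]]
[[28,9],[44,1],[46,0]]
[[28,9],[44,5],[45,1],[46,0]]
[[28,9],[44,15],[50,0]]
[[28,9],[44,15],[50,0]]
[[28,9],[44,15],[50,0]]
[[28,9],[44,15],[46,18],[49,15],[50,0]]
[[28,9],[44,15],[46,18],[49,15],[50,0]]
[[28,19],[39,9],[44,15],[46,18],[49,15],[50,0]]
[[28,19],[39,18],[45,15],[46,18],[49,15],[50,0]]
[[28,19],[39,18],[45,15],[46,18],[49,15],[50,0]]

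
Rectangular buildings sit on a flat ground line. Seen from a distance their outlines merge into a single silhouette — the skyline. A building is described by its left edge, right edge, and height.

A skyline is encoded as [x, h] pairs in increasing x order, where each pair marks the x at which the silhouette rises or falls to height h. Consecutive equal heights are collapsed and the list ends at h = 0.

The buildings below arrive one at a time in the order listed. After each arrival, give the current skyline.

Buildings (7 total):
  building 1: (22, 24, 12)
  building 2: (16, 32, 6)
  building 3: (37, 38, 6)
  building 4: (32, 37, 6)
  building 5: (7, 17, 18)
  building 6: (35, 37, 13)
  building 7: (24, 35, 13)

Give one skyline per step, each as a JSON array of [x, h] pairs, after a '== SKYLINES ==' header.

== SKYLINES ==
[[22,12],[24,0]]
[[16,6],[22,12],[24,6],[32,0]]
[[16,6],[22,12],[24,6],[32,0],[37,6],[38,0]]
[[16,6],[22,12],[24,6],[38,0]]
[[7,18],[17,6],[22,12],[24,6],[38,0]]
[[7,18],[17,6],[22,12],[24,6],[35,13],[37,6],[38,0]]
[[7,18],[17,6],[22,12],[24,13],[37,6],[38,0]]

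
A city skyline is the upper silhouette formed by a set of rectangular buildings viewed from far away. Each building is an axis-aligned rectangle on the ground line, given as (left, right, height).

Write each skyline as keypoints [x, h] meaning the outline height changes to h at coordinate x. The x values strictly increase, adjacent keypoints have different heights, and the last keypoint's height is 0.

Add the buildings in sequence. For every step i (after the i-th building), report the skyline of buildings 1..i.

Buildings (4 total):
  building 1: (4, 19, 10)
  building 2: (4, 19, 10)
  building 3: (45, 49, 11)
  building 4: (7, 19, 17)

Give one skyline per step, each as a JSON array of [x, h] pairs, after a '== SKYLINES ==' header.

== SKYLINES ==
[[4,10],[19,0]]
[[4,10],[19,0]]
[[4,10],[19,0],[45,11],[49,0]]
[[4,10],[7,17],[19,0],[45,11],[49,0]]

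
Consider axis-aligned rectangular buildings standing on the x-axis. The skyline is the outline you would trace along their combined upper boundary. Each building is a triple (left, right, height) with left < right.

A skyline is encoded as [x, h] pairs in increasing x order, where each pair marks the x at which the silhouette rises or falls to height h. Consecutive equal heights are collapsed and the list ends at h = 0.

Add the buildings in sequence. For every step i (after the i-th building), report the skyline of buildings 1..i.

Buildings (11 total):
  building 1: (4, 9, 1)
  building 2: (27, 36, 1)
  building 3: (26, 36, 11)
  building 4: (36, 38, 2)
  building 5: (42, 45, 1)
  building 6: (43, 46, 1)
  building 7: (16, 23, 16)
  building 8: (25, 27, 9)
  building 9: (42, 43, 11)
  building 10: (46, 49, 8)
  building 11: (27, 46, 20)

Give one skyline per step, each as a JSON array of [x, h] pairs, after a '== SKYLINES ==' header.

== SKYLINES ==
[[4,1],[9,0]]
[[4,1],[9,0],[27,1],[36,0]]
[[4,1],[9,0],[26,11],[36,0]]
[[4,1],[9,0],[26,11],[36,2],[38,0]]
[[4,1],[9,0],[26,11],[36,2],[38,0],[42,1],[45,0]]
[[4,1],[9,0],[26,11],[36,2],[38,0],[42,1],[46,0]]
[[4,1],[9,0],[16,16],[23,0],[26,11],[36,2],[38,0],[42,1],[46,0]]
[[4,1],[9,0],[16,16],[23,0],[25,9],[26,11],[36,2],[38,0],[42,1],[46,0]]
[[4,1],[9,0],[16,16],[23,0],[25,9],[26,11],[36,2],[38,0],[42,11],[43,1],[46,0]]
[[4,1],[9,0],[16,16],[23,0],[25,9],[26,11],[36,2],[38,0],[42,11],[43,1],[46,8],[49,0]]
[[4,1],[9,0],[16,16],[23,0],[25,9],[26,11],[27,20],[46,8],[49,0]]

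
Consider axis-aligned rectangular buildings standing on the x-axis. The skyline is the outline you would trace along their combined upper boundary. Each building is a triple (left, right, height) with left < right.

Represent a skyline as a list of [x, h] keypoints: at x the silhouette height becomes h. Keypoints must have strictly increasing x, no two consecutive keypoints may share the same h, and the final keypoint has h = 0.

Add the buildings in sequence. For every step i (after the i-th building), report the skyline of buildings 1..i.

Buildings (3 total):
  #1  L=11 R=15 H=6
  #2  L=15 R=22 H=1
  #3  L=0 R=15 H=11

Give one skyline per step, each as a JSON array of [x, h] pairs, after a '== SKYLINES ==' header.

== SKYLINES ==
[[11,6],[15,0]]
[[11,6],[15,1],[22,0]]
[[0,11],[15,1],[22,0]]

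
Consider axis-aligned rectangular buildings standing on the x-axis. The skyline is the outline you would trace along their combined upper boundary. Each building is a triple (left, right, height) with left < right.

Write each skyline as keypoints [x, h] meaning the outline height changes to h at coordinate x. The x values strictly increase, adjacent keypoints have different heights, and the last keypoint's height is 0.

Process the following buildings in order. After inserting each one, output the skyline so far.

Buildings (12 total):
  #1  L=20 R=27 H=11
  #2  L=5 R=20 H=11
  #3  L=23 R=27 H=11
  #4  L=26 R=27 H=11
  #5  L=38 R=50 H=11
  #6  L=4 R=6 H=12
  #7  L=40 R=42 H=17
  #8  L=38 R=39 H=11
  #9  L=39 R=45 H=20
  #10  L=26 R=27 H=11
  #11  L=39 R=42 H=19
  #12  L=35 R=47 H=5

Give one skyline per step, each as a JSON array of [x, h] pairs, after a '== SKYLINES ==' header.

== SKYLINES ==
[[20,11],[27,0]]
[[5,11],[27,0]]
[[5,11],[27,0]]
[[5,11],[27,0]]
[[5,11],[27,0],[38,11],[50,0]]
[[4,12],[6,11],[27,0],[38,11],[50,0]]
[[4,12],[6,11],[27,0],[38,11],[40,17],[42,11],[50,0]]
[[4,12],[6,11],[27,0],[38,11],[40,17],[42,11],[50,0]]
[[4,12],[6,11],[27,0],[38,11],[39,20],[45,11],[50,0]]
[[4,12],[6,11],[27,0],[38,11],[39,20],[45,11],[50,0]]
[[4,12],[6,11],[27,0],[38,11],[39,20],[45,11],[50,0]]
[[4,12],[6,11],[27,0],[35,5],[38,11],[39,20],[45,11],[50,0]]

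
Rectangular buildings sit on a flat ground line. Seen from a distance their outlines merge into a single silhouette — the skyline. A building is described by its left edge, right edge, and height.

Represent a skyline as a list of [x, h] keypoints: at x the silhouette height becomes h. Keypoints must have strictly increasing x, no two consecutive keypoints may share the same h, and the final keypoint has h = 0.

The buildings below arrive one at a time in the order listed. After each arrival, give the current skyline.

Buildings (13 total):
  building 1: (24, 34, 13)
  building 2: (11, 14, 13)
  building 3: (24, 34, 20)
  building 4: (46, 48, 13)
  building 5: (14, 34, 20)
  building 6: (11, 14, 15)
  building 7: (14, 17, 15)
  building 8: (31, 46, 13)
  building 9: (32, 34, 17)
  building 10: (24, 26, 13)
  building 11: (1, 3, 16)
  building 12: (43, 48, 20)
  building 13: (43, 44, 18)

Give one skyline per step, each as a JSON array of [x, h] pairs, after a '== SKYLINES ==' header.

== SKYLINES ==
[[24,13],[34,0]]
[[11,13],[14,0],[24,13],[34,0]]
[[11,13],[14,0],[24,20],[34,0]]
[[11,13],[14,0],[24,20],[34,0],[46,13],[48,0]]
[[11,13],[14,20],[34,0],[46,13],[48,0]]
[[11,15],[14,20],[34,0],[46,13],[48,0]]
[[11,15],[14,20],[34,0],[46,13],[48,0]]
[[11,15],[14,20],[34,13],[48,0]]
[[11,15],[14,20],[34,13],[48,0]]
[[11,15],[14,20],[34,13],[48,0]]
[[1,16],[3,0],[11,15],[14,20],[34,13],[48,0]]
[[1,16],[3,0],[11,15],[14,20],[34,13],[43,20],[48,0]]
[[1,16],[3,0],[11,15],[14,20],[34,13],[43,20],[48,0]]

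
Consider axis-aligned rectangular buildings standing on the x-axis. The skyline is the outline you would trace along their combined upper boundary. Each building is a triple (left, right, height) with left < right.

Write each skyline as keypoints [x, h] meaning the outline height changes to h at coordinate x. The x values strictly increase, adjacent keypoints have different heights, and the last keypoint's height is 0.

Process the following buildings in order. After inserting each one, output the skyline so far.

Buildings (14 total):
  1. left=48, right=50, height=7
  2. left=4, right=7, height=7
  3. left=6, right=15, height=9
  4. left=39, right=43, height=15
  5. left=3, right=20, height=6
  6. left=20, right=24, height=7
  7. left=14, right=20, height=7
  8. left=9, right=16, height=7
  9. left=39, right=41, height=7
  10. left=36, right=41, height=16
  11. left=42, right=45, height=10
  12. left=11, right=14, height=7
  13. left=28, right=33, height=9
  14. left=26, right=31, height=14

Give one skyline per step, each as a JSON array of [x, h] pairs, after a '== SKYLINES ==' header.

== SKYLINES ==
[[48,7],[50,0]]
[[4,7],[7,0],[48,7],[50,0]]
[[4,7],[6,9],[15,0],[48,7],[50,0]]
[[4,7],[6,9],[15,0],[39,15],[43,0],[48,7],[50,0]]
[[3,6],[4,7],[6,9],[15,6],[20,0],[39,15],[43,0],[48,7],[50,0]]
[[3,6],[4,7],[6,9],[15,6],[20,7],[24,0],[39,15],[43,0],[48,7],[50,0]]
[[3,6],[4,7],[6,9],[15,7],[24,0],[39,15],[43,0],[48,7],[50,0]]
[[3,6],[4,7],[6,9],[15,7],[24,0],[39,15],[43,0],[48,7],[50,0]]
[[3,6],[4,7],[6,9],[15,7],[24,0],[39,15],[43,0],[48,7],[50,0]]
[[3,6],[4,7],[6,9],[15,7],[24,0],[36,16],[41,15],[43,0],[48,7],[50,0]]
[[3,6],[4,7],[6,9],[15,7],[24,0],[36,16],[41,15],[43,10],[45,0],[48,7],[50,0]]
[[3,6],[4,7],[6,9],[15,7],[24,0],[36,16],[41,15],[43,10],[45,0],[48,7],[50,0]]
[[3,6],[4,7],[6,9],[15,7],[24,0],[28,9],[33,0],[36,16],[41,15],[43,10],[45,0],[48,7],[50,0]]
[[3,6],[4,7],[6,9],[15,7],[24,0],[26,14],[31,9],[33,0],[36,16],[41,15],[43,10],[45,0],[48,7],[50,0]]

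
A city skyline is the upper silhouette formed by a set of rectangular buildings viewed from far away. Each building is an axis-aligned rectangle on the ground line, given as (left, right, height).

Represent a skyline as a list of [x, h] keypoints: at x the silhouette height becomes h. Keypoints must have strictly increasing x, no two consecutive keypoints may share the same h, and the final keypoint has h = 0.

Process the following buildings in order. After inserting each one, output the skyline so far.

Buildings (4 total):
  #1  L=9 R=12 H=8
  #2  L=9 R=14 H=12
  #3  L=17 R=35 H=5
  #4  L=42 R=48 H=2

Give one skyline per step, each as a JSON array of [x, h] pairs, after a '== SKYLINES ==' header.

== SKYLINES ==
[[9,8],[12,0]]
[[9,12],[14,0]]
[[9,12],[14,0],[17,5],[35,0]]
[[9,12],[14,0],[17,5],[35,0],[42,2],[48,0]]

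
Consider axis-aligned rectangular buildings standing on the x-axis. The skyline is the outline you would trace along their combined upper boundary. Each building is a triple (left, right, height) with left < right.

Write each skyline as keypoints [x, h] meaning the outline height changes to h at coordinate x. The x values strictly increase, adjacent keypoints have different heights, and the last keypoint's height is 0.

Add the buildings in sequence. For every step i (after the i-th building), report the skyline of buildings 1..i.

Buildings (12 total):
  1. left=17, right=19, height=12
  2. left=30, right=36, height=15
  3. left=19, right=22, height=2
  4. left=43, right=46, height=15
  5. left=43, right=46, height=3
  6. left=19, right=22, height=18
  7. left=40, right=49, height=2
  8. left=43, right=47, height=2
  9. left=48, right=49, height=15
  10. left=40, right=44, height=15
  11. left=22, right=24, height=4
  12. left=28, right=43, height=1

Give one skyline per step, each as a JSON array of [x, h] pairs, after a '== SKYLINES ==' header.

== SKYLINES ==
[[17,12],[19,0]]
[[17,12],[19,0],[30,15],[36,0]]
[[17,12],[19,2],[22,0],[30,15],[36,0]]
[[17,12],[19,2],[22,0],[30,15],[36,0],[43,15],[46,0]]
[[17,12],[19,2],[22,0],[30,15],[36,0],[43,15],[46,0]]
[[17,12],[19,18],[22,0],[30,15],[36,0],[43,15],[46,0]]
[[17,12],[19,18],[22,0],[30,15],[36,0],[40,2],[43,15],[46,2],[49,0]]
[[17,12],[19,18],[22,0],[30,15],[36,0],[40,2],[43,15],[46,2],[49,0]]
[[17,12],[19,18],[22,0],[30,15],[36,0],[40,2],[43,15],[46,2],[48,15],[49,0]]
[[17,12],[19,18],[22,0],[30,15],[36,0],[40,15],[46,2],[48,15],[49,0]]
[[17,12],[19,18],[22,4],[24,0],[30,15],[36,0],[40,15],[46,2],[48,15],[49,0]]
[[17,12],[19,18],[22,4],[24,0],[28,1],[30,15],[36,1],[40,15],[46,2],[48,15],[49,0]]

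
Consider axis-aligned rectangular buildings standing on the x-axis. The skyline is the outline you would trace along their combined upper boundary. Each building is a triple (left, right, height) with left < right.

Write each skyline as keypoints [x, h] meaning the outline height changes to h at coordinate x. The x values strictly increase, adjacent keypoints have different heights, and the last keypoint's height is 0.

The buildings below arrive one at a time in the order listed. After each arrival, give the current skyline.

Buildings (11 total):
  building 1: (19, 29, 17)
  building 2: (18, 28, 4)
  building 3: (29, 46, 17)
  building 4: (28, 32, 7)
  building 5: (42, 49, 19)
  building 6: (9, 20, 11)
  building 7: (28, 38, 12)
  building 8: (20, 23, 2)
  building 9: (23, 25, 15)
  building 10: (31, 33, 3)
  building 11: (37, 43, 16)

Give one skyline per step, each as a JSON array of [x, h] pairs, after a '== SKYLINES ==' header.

== SKYLINES ==
[[19,17],[29,0]]
[[18,4],[19,17],[29,0]]
[[18,4],[19,17],[46,0]]
[[18,4],[19,17],[46,0]]
[[18,4],[19,17],[42,19],[49,0]]
[[9,11],[19,17],[42,19],[49,0]]
[[9,11],[19,17],[42,19],[49,0]]
[[9,11],[19,17],[42,19],[49,0]]
[[9,11],[19,17],[42,19],[49,0]]
[[9,11],[19,17],[42,19],[49,0]]
[[9,11],[19,17],[42,19],[49,0]]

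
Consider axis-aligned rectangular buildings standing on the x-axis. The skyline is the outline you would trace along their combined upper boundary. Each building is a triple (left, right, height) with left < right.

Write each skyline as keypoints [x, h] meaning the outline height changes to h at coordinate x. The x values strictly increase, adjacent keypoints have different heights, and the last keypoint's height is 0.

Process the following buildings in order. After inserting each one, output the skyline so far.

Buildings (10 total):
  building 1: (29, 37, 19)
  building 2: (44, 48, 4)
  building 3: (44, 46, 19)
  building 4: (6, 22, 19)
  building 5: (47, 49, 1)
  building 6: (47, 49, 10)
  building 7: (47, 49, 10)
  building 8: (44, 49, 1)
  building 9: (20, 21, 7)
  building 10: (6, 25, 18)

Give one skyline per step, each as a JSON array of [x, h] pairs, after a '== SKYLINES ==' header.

== SKYLINES ==
[[29,19],[37,0]]
[[29,19],[37,0],[44,4],[48,0]]
[[29,19],[37,0],[44,19],[46,4],[48,0]]
[[6,19],[22,0],[29,19],[37,0],[44,19],[46,4],[48,0]]
[[6,19],[22,0],[29,19],[37,0],[44,19],[46,4],[48,1],[49,0]]
[[6,19],[22,0],[29,19],[37,0],[44,19],[46,4],[47,10],[49,0]]
[[6,19],[22,0],[29,19],[37,0],[44,19],[46,4],[47,10],[49,0]]
[[6,19],[22,0],[29,19],[37,0],[44,19],[46,4],[47,10],[49,0]]
[[6,19],[22,0],[29,19],[37,0],[44,19],[46,4],[47,10],[49,0]]
[[6,19],[22,18],[25,0],[29,19],[37,0],[44,19],[46,4],[47,10],[49,0]]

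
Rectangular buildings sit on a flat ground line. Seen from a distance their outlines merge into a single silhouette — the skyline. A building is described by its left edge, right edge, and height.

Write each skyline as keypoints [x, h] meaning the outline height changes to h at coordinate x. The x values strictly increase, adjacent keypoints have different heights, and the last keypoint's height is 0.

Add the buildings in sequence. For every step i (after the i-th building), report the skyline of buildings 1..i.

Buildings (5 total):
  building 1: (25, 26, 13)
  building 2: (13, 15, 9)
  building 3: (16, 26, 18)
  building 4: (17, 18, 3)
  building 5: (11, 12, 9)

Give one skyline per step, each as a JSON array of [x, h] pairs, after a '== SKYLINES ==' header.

== SKYLINES ==
[[25,13],[26,0]]
[[13,9],[15,0],[25,13],[26,0]]
[[13,9],[15,0],[16,18],[26,0]]
[[13,9],[15,0],[16,18],[26,0]]
[[11,9],[12,0],[13,9],[15,0],[16,18],[26,0]]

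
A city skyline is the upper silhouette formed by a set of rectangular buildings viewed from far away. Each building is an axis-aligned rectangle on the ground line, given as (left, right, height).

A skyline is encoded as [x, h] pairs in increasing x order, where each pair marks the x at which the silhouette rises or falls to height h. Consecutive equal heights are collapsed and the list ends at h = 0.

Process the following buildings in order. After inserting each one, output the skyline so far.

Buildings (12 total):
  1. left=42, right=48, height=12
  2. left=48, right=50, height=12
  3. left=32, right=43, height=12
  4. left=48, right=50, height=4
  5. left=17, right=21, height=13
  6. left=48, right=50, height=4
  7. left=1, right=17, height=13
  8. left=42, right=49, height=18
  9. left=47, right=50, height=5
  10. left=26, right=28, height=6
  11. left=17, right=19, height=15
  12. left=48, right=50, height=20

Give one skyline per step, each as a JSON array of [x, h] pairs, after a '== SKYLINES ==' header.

== SKYLINES ==
[[42,12],[48,0]]
[[42,12],[50,0]]
[[32,12],[50,0]]
[[32,12],[50,0]]
[[17,13],[21,0],[32,12],[50,0]]
[[17,13],[21,0],[32,12],[50,0]]
[[1,13],[21,0],[32,12],[50,0]]
[[1,13],[21,0],[32,12],[42,18],[49,12],[50,0]]
[[1,13],[21,0],[32,12],[42,18],[49,12],[50,0]]
[[1,13],[21,0],[26,6],[28,0],[32,12],[42,18],[49,12],[50,0]]
[[1,13],[17,15],[19,13],[21,0],[26,6],[28,0],[32,12],[42,18],[49,12],[50,0]]
[[1,13],[17,15],[19,13],[21,0],[26,6],[28,0],[32,12],[42,18],[48,20],[50,0]]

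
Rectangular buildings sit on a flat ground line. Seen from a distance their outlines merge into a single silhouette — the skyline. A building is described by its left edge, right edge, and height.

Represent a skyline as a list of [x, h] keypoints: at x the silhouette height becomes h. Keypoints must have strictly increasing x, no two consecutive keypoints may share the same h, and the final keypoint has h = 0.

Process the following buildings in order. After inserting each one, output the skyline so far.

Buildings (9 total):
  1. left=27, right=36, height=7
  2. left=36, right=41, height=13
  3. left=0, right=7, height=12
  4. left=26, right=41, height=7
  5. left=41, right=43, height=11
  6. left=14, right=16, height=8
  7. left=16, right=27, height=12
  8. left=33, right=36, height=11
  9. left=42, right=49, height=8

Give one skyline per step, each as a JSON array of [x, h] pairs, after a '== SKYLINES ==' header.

== SKYLINES ==
[[27,7],[36,0]]
[[27,7],[36,13],[41,0]]
[[0,12],[7,0],[27,7],[36,13],[41,0]]
[[0,12],[7,0],[26,7],[36,13],[41,0]]
[[0,12],[7,0],[26,7],[36,13],[41,11],[43,0]]
[[0,12],[7,0],[14,8],[16,0],[26,7],[36,13],[41,11],[43,0]]
[[0,12],[7,0],[14,8],[16,12],[27,7],[36,13],[41,11],[43,0]]
[[0,12],[7,0],[14,8],[16,12],[27,7],[33,11],[36,13],[41,11],[43,0]]
[[0,12],[7,0],[14,8],[16,12],[27,7],[33,11],[36,13],[41,11],[43,8],[49,0]]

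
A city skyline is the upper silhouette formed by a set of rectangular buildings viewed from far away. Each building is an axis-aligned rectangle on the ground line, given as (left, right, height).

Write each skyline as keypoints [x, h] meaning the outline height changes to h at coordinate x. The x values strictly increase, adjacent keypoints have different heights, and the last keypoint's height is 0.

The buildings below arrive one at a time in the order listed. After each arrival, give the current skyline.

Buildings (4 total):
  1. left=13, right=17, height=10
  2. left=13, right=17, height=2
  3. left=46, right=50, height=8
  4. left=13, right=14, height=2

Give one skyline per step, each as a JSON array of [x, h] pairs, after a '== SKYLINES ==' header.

== SKYLINES ==
[[13,10],[17,0]]
[[13,10],[17,0]]
[[13,10],[17,0],[46,8],[50,0]]
[[13,10],[17,0],[46,8],[50,0]]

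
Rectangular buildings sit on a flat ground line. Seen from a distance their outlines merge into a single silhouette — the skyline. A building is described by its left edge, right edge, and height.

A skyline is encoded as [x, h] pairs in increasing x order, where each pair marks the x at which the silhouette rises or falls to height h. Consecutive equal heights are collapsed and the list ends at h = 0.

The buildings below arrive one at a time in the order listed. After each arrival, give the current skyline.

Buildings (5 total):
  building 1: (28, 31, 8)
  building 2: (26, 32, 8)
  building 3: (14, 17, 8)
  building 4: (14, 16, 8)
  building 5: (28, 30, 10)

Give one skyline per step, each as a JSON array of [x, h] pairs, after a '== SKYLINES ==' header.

== SKYLINES ==
[[28,8],[31,0]]
[[26,8],[32,0]]
[[14,8],[17,0],[26,8],[32,0]]
[[14,8],[17,0],[26,8],[32,0]]
[[14,8],[17,0],[26,8],[28,10],[30,8],[32,0]]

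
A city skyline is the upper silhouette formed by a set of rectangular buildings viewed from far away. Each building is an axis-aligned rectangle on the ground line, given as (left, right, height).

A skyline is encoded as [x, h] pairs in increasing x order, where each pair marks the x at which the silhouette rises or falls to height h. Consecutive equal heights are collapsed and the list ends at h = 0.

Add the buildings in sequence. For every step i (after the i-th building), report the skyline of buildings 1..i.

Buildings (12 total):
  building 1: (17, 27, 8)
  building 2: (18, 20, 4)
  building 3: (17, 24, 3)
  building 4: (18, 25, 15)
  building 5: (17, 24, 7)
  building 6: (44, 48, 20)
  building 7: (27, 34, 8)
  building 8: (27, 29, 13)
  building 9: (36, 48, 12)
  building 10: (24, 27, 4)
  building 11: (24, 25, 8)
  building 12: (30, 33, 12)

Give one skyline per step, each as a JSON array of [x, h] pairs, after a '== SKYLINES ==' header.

== SKYLINES ==
[[17,8],[27,0]]
[[17,8],[27,0]]
[[17,8],[27,0]]
[[17,8],[18,15],[25,8],[27,0]]
[[17,8],[18,15],[25,8],[27,0]]
[[17,8],[18,15],[25,8],[27,0],[44,20],[48,0]]
[[17,8],[18,15],[25,8],[34,0],[44,20],[48,0]]
[[17,8],[18,15],[25,8],[27,13],[29,8],[34,0],[44,20],[48,0]]
[[17,8],[18,15],[25,8],[27,13],[29,8],[34,0],[36,12],[44,20],[48,0]]
[[17,8],[18,15],[25,8],[27,13],[29,8],[34,0],[36,12],[44,20],[48,0]]
[[17,8],[18,15],[25,8],[27,13],[29,8],[34,0],[36,12],[44,20],[48,0]]
[[17,8],[18,15],[25,8],[27,13],[29,8],[30,12],[33,8],[34,0],[36,12],[44,20],[48,0]]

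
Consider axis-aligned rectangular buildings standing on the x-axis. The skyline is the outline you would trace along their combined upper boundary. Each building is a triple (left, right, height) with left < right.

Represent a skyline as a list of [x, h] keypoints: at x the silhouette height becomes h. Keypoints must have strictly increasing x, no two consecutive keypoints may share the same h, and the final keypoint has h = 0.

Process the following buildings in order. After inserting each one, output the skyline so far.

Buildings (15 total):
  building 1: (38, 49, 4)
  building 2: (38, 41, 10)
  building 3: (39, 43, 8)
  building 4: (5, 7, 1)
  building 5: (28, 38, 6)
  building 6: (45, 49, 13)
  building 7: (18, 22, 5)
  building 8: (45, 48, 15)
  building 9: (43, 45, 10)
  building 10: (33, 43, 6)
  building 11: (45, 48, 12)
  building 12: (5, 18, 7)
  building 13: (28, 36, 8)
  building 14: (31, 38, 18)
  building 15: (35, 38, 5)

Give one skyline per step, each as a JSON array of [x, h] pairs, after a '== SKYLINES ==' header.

== SKYLINES ==
[[38,4],[49,0]]
[[38,10],[41,4],[49,0]]
[[38,10],[41,8],[43,4],[49,0]]
[[5,1],[7,0],[38,10],[41,8],[43,4],[49,0]]
[[5,1],[7,0],[28,6],[38,10],[41,8],[43,4],[49,0]]
[[5,1],[7,0],[28,6],[38,10],[41,8],[43,4],[45,13],[49,0]]
[[5,1],[7,0],[18,5],[22,0],[28,6],[38,10],[41,8],[43,4],[45,13],[49,0]]
[[5,1],[7,0],[18,5],[22,0],[28,6],[38,10],[41,8],[43,4],[45,15],[48,13],[49,0]]
[[5,1],[7,0],[18,5],[22,0],[28,6],[38,10],[41,8],[43,10],[45,15],[48,13],[49,0]]
[[5,1],[7,0],[18,5],[22,0],[28,6],[38,10],[41,8],[43,10],[45,15],[48,13],[49,0]]
[[5,1],[7,0],[18,5],[22,0],[28,6],[38,10],[41,8],[43,10],[45,15],[48,13],[49,0]]
[[5,7],[18,5],[22,0],[28,6],[38,10],[41,8],[43,10],[45,15],[48,13],[49,0]]
[[5,7],[18,5],[22,0],[28,8],[36,6],[38,10],[41,8],[43,10],[45,15],[48,13],[49,0]]
[[5,7],[18,5],[22,0],[28,8],[31,18],[38,10],[41,8],[43,10],[45,15],[48,13],[49,0]]
[[5,7],[18,5],[22,0],[28,8],[31,18],[38,10],[41,8],[43,10],[45,15],[48,13],[49,0]]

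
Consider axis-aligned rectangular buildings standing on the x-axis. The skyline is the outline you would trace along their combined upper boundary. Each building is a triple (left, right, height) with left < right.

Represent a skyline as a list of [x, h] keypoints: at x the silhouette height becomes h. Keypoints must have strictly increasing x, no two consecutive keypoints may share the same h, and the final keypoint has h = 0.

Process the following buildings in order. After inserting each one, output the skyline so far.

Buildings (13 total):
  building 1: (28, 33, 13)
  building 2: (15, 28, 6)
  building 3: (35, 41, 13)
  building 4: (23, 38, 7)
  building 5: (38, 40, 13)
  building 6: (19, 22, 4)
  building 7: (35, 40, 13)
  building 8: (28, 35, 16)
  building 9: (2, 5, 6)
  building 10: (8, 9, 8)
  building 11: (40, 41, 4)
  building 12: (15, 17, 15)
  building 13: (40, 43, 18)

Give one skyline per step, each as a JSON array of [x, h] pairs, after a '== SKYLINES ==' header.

== SKYLINES ==
[[28,13],[33,0]]
[[15,6],[28,13],[33,0]]
[[15,6],[28,13],[33,0],[35,13],[41,0]]
[[15,6],[23,7],[28,13],[33,7],[35,13],[41,0]]
[[15,6],[23,7],[28,13],[33,7],[35,13],[41,0]]
[[15,6],[23,7],[28,13],[33,7],[35,13],[41,0]]
[[15,6],[23,7],[28,13],[33,7],[35,13],[41,0]]
[[15,6],[23,7],[28,16],[35,13],[41,0]]
[[2,6],[5,0],[15,6],[23,7],[28,16],[35,13],[41,0]]
[[2,6],[5,0],[8,8],[9,0],[15,6],[23,7],[28,16],[35,13],[41,0]]
[[2,6],[5,0],[8,8],[9,0],[15,6],[23,7],[28,16],[35,13],[41,0]]
[[2,6],[5,0],[8,8],[9,0],[15,15],[17,6],[23,7],[28,16],[35,13],[41,0]]
[[2,6],[5,0],[8,8],[9,0],[15,15],[17,6],[23,7],[28,16],[35,13],[40,18],[43,0]]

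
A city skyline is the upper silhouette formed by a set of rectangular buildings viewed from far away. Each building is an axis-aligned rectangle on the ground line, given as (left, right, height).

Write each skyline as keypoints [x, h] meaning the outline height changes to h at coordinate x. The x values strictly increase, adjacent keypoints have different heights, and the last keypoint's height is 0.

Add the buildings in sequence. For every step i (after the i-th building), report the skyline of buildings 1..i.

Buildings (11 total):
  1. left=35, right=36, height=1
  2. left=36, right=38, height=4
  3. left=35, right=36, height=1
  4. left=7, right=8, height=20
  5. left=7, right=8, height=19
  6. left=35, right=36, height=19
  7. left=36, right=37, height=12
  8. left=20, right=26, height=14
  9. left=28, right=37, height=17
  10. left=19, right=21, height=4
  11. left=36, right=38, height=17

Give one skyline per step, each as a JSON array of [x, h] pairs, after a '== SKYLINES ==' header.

== SKYLINES ==
[[35,1],[36,0]]
[[35,1],[36,4],[38,0]]
[[35,1],[36,4],[38,0]]
[[7,20],[8,0],[35,1],[36,4],[38,0]]
[[7,20],[8,0],[35,1],[36,4],[38,0]]
[[7,20],[8,0],[35,19],[36,4],[38,0]]
[[7,20],[8,0],[35,19],[36,12],[37,4],[38,0]]
[[7,20],[8,0],[20,14],[26,0],[35,19],[36,12],[37,4],[38,0]]
[[7,20],[8,0],[20,14],[26,0],[28,17],[35,19],[36,17],[37,4],[38,0]]
[[7,20],[8,0],[19,4],[20,14],[26,0],[28,17],[35,19],[36,17],[37,4],[38,0]]
[[7,20],[8,0],[19,4],[20,14],[26,0],[28,17],[35,19],[36,17],[38,0]]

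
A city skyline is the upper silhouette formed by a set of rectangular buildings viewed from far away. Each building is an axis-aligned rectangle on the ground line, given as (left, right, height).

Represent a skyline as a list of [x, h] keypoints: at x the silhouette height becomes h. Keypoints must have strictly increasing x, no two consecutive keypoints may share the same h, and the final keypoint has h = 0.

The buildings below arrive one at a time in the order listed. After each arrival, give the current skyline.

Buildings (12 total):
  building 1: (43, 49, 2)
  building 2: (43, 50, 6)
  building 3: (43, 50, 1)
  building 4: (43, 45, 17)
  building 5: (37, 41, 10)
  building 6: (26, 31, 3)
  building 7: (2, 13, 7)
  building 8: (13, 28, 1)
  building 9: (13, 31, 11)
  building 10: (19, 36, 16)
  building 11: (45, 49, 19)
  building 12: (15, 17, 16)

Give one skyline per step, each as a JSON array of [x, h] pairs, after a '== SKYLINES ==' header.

== SKYLINES ==
[[43,2],[49,0]]
[[43,6],[50,0]]
[[43,6],[50,0]]
[[43,17],[45,6],[50,0]]
[[37,10],[41,0],[43,17],[45,6],[50,0]]
[[26,3],[31,0],[37,10],[41,0],[43,17],[45,6],[50,0]]
[[2,7],[13,0],[26,3],[31,0],[37,10],[41,0],[43,17],[45,6],[50,0]]
[[2,7],[13,1],[26,3],[31,0],[37,10],[41,0],[43,17],[45,6],[50,0]]
[[2,7],[13,11],[31,0],[37,10],[41,0],[43,17],[45,6],[50,0]]
[[2,7],[13,11],[19,16],[36,0],[37,10],[41,0],[43,17],[45,6],[50,0]]
[[2,7],[13,11],[19,16],[36,0],[37,10],[41,0],[43,17],[45,19],[49,6],[50,0]]
[[2,7],[13,11],[15,16],[17,11],[19,16],[36,0],[37,10],[41,0],[43,17],[45,19],[49,6],[50,0]]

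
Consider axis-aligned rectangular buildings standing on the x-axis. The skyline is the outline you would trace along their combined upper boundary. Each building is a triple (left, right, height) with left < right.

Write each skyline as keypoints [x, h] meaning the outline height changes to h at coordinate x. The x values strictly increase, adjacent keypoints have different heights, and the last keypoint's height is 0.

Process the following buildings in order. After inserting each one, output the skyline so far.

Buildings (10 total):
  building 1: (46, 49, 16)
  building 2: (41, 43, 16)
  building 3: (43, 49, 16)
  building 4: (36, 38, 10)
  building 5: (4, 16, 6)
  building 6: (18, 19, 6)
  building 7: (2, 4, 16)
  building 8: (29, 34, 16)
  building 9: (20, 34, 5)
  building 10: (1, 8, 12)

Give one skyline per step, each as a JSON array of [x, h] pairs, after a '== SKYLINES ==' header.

== SKYLINES ==
[[46,16],[49,0]]
[[41,16],[43,0],[46,16],[49,0]]
[[41,16],[49,0]]
[[36,10],[38,0],[41,16],[49,0]]
[[4,6],[16,0],[36,10],[38,0],[41,16],[49,0]]
[[4,6],[16,0],[18,6],[19,0],[36,10],[38,0],[41,16],[49,0]]
[[2,16],[4,6],[16,0],[18,6],[19,0],[36,10],[38,0],[41,16],[49,0]]
[[2,16],[4,6],[16,0],[18,6],[19,0],[29,16],[34,0],[36,10],[38,0],[41,16],[49,0]]
[[2,16],[4,6],[16,0],[18,6],[19,0],[20,5],[29,16],[34,0],[36,10],[38,0],[41,16],[49,0]]
[[1,12],[2,16],[4,12],[8,6],[16,0],[18,6],[19,0],[20,5],[29,16],[34,0],[36,10],[38,0],[41,16],[49,0]]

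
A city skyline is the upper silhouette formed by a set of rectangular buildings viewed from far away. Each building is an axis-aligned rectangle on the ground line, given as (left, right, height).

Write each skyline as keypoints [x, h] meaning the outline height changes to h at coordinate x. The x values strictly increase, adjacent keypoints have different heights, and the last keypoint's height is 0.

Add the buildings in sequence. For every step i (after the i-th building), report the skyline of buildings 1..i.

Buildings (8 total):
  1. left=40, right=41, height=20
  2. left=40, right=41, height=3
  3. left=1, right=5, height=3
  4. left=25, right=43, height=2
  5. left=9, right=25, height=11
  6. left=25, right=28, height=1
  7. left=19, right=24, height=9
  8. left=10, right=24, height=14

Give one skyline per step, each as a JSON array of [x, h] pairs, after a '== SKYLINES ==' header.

== SKYLINES ==
[[40,20],[41,0]]
[[40,20],[41,0]]
[[1,3],[5,0],[40,20],[41,0]]
[[1,3],[5,0],[25,2],[40,20],[41,2],[43,0]]
[[1,3],[5,0],[9,11],[25,2],[40,20],[41,2],[43,0]]
[[1,3],[5,0],[9,11],[25,2],[40,20],[41,2],[43,0]]
[[1,3],[5,0],[9,11],[25,2],[40,20],[41,2],[43,0]]
[[1,3],[5,0],[9,11],[10,14],[24,11],[25,2],[40,20],[41,2],[43,0]]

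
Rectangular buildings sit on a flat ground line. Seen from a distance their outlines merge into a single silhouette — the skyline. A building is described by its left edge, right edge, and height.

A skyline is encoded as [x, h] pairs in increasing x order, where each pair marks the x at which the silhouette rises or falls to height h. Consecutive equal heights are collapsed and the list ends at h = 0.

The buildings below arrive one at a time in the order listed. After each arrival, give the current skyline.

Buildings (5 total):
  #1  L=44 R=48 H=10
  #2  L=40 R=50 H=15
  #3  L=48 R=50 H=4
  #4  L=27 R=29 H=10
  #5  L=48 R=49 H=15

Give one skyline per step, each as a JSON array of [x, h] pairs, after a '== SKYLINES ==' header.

== SKYLINES ==
[[44,10],[48,0]]
[[40,15],[50,0]]
[[40,15],[50,0]]
[[27,10],[29,0],[40,15],[50,0]]
[[27,10],[29,0],[40,15],[50,0]]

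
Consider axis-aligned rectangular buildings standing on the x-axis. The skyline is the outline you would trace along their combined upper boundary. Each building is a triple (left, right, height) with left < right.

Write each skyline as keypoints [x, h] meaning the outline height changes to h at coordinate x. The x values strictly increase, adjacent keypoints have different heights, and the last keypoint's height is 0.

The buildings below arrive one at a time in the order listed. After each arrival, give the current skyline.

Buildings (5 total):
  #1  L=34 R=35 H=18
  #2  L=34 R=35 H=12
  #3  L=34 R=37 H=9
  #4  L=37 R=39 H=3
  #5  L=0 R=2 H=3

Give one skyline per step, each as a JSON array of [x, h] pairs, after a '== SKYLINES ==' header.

== SKYLINES ==
[[34,18],[35,0]]
[[34,18],[35,0]]
[[34,18],[35,9],[37,0]]
[[34,18],[35,9],[37,3],[39,0]]
[[0,3],[2,0],[34,18],[35,9],[37,3],[39,0]]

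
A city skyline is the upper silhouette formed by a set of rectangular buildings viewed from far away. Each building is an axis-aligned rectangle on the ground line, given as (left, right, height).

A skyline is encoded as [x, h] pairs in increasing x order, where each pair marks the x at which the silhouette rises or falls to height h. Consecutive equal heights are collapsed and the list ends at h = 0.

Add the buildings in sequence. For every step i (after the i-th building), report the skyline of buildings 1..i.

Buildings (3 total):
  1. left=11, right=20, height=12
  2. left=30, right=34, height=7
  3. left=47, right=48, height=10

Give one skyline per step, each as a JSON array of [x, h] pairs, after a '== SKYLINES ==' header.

== SKYLINES ==
[[11,12],[20,0]]
[[11,12],[20,0],[30,7],[34,0]]
[[11,12],[20,0],[30,7],[34,0],[47,10],[48,0]]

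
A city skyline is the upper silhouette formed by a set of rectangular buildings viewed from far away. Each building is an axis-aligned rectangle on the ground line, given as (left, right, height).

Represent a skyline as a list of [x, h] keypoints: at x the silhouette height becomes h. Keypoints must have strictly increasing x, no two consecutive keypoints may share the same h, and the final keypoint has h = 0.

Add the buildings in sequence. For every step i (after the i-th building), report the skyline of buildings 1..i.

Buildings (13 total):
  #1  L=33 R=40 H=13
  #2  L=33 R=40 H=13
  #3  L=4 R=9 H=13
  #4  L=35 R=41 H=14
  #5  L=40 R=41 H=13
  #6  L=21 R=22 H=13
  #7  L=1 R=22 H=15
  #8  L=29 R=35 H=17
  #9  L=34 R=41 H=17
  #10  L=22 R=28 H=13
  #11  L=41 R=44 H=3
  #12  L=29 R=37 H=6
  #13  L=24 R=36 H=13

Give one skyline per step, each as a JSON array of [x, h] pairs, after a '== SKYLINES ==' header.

== SKYLINES ==
[[33,13],[40,0]]
[[33,13],[40,0]]
[[4,13],[9,0],[33,13],[40,0]]
[[4,13],[9,0],[33,13],[35,14],[41,0]]
[[4,13],[9,0],[33,13],[35,14],[41,0]]
[[4,13],[9,0],[21,13],[22,0],[33,13],[35,14],[41,0]]
[[1,15],[22,0],[33,13],[35,14],[41,0]]
[[1,15],[22,0],[29,17],[35,14],[41,0]]
[[1,15],[22,0],[29,17],[41,0]]
[[1,15],[22,13],[28,0],[29,17],[41,0]]
[[1,15],[22,13],[28,0],[29,17],[41,3],[44,0]]
[[1,15],[22,13],[28,0],[29,17],[41,3],[44,0]]
[[1,15],[22,13],[29,17],[41,3],[44,0]]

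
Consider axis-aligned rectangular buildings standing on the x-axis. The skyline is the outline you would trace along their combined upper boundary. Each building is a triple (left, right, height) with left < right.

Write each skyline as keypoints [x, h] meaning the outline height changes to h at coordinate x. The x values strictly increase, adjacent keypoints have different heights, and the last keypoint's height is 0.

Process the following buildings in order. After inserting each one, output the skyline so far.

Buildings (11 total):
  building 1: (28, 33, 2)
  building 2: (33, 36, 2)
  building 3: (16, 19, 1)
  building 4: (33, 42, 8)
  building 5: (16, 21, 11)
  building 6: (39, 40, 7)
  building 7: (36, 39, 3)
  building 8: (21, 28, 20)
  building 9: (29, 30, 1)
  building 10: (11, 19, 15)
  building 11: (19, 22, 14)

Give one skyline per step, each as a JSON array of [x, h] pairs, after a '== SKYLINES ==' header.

== SKYLINES ==
[[28,2],[33,0]]
[[28,2],[36,0]]
[[16,1],[19,0],[28,2],[36,0]]
[[16,1],[19,0],[28,2],[33,8],[42,0]]
[[16,11],[21,0],[28,2],[33,8],[42,0]]
[[16,11],[21,0],[28,2],[33,8],[42,0]]
[[16,11],[21,0],[28,2],[33,8],[42,0]]
[[16,11],[21,20],[28,2],[33,8],[42,0]]
[[16,11],[21,20],[28,2],[33,8],[42,0]]
[[11,15],[19,11],[21,20],[28,2],[33,8],[42,0]]
[[11,15],[19,14],[21,20],[28,2],[33,8],[42,0]]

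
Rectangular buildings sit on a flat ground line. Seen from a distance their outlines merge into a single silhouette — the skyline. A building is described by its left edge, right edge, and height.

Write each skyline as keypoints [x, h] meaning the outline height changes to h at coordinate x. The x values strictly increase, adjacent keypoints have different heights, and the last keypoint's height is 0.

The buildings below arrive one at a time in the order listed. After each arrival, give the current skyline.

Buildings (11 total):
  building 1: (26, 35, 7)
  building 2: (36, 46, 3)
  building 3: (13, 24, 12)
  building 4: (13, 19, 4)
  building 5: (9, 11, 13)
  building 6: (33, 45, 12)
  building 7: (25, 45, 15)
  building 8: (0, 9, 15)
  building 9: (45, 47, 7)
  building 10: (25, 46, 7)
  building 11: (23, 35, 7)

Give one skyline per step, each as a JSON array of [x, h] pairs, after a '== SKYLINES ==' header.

== SKYLINES ==
[[26,7],[35,0]]
[[26,7],[35,0],[36,3],[46,0]]
[[13,12],[24,0],[26,7],[35,0],[36,3],[46,0]]
[[13,12],[24,0],[26,7],[35,0],[36,3],[46,0]]
[[9,13],[11,0],[13,12],[24,0],[26,7],[35,0],[36,3],[46,0]]
[[9,13],[11,0],[13,12],[24,0],[26,7],[33,12],[45,3],[46,0]]
[[9,13],[11,0],[13,12],[24,0],[25,15],[45,3],[46,0]]
[[0,15],[9,13],[11,0],[13,12],[24,0],[25,15],[45,3],[46,0]]
[[0,15],[9,13],[11,0],[13,12],[24,0],[25,15],[45,7],[47,0]]
[[0,15],[9,13],[11,0],[13,12],[24,0],[25,15],[45,7],[47,0]]
[[0,15],[9,13],[11,0],[13,12],[24,7],[25,15],[45,7],[47,0]]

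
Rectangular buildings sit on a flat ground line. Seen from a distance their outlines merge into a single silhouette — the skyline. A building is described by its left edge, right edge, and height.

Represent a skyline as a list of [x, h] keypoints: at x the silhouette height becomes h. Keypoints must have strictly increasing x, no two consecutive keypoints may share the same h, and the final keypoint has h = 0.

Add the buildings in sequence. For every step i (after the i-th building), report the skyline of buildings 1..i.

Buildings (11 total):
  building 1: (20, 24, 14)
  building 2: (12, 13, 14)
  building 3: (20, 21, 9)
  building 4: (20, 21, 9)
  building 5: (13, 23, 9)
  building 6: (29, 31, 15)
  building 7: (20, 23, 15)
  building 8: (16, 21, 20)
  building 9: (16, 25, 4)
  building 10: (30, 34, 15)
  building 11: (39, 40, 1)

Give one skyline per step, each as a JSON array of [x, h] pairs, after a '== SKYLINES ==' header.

== SKYLINES ==
[[20,14],[24,0]]
[[12,14],[13,0],[20,14],[24,0]]
[[12,14],[13,0],[20,14],[24,0]]
[[12,14],[13,0],[20,14],[24,0]]
[[12,14],[13,9],[20,14],[24,0]]
[[12,14],[13,9],[20,14],[24,0],[29,15],[31,0]]
[[12,14],[13,9],[20,15],[23,14],[24,0],[29,15],[31,0]]
[[12,14],[13,9],[16,20],[21,15],[23,14],[24,0],[29,15],[31,0]]
[[12,14],[13,9],[16,20],[21,15],[23,14],[24,4],[25,0],[29,15],[31,0]]
[[12,14],[13,9],[16,20],[21,15],[23,14],[24,4],[25,0],[29,15],[34,0]]
[[12,14],[13,9],[16,20],[21,15],[23,14],[24,4],[25,0],[29,15],[34,0],[39,1],[40,0]]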